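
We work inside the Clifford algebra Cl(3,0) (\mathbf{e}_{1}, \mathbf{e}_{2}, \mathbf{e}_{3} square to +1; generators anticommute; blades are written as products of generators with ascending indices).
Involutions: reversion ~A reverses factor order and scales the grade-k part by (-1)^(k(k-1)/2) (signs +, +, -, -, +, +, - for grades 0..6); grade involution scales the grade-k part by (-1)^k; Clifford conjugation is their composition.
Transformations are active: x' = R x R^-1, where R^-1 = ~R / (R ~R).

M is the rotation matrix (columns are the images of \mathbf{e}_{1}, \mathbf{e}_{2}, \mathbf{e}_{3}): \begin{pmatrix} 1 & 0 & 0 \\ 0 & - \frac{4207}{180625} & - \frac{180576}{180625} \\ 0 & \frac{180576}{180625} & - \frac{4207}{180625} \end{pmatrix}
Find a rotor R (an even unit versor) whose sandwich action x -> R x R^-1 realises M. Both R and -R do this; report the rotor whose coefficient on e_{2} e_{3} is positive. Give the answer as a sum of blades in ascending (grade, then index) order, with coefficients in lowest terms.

Method: write R = a + b12*e_{1} e_{2} + b13*e_{1} e_{3} + b23*e_{2} e_{3} with a^2 + b12^2 + b13^2 + b23^2 = 1 (so R^-1 = ~R). Expanding the columns R e_j ~R gives tr M = 4a^2 - 1 and, from the antisymmetric part, M21 - M12 = -4a*b12, M13 - M31 = 4a*b13, M32 - M23 = -4a*b23.
Here tr M = \frac{172211}{180625}, so a^2 = (1 + tr M)/4 = \frac{88209}{180625} and a = ±\frac{297}{425}. Taking a = \frac{297}{425}: M21 - M12 = 0, M13 - M31 = 0, M32 - M23 = \frac{361152}{180625}, giving b12 = 0, b13 = 0, b23 = -\frac{304}{425}, i.e. R = \frac{297}{425} - \frac{304}{425} e_{2} e_{3}.
Its e_{2} e_{3} coefficient is negative, so report the other preimage -R.
Answer: -\frac{297}{425} + \frac{304}{425} e_{2} e_{3}. Uniqueness: Spin(3) -> SO(3) maps R and -R to the same rotation of trace \frac{172211}{180625}; fixing the sign of the e_{2} e_{3} coefficient removes the ambiguity.


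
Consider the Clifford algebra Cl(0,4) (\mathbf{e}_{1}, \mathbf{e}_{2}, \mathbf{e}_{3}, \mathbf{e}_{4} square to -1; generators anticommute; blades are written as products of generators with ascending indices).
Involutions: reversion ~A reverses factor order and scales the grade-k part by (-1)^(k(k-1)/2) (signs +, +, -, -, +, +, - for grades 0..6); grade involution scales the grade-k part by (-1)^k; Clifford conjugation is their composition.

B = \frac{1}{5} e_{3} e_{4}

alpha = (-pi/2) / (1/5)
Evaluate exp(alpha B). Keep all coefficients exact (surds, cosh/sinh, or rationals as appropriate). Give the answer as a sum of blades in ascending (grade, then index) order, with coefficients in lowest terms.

B^2 = (\frac{1}{5})^2*(e_{3} e_{4})^2 = \frac{1}{25}*(-1) = -\frac{1}{25} (a basis 2-blade squares to minus the product of its generators' squares).
B^2 = -\frac{1}{25} — circular case — the even/odd split gives cos and sin: l = \frac{1}{5}, alpha*l = - \frac{\pi}{2}, so exp(alpha B) = cos(- \frac{\pi}{2}) + (sin(- \frac{\pi}{2})/(\frac{1}{5}))*B = 0 + (-5)*B.
Answer: -e_{3} e_{4}


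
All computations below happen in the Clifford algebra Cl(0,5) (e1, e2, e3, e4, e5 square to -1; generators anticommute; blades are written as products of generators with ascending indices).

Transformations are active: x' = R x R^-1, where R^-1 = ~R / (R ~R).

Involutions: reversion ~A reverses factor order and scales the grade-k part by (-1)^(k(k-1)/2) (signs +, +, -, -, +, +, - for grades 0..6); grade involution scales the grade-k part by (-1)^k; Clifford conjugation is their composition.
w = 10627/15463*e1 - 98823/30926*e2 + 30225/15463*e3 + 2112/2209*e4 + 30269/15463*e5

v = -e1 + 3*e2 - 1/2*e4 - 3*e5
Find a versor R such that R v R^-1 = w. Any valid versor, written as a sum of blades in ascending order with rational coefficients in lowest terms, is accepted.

Reasoning: v^2 = w^2 = -77/4 since conjugation preserves the quadratic form; R = v + w = -4836/15463*e1 - 6045/30926*e2 + 30225/15463*e3 + 2015/4418*e4 - 16120/15463*e5 is then valid when invertible, keeping its own part and reversing (v - w)/2.
Answer: -4836/15463*e1 - 6045/30926*e2 + 30225/15463*e3 + 2015/4418*e4 - 16120/15463*e5


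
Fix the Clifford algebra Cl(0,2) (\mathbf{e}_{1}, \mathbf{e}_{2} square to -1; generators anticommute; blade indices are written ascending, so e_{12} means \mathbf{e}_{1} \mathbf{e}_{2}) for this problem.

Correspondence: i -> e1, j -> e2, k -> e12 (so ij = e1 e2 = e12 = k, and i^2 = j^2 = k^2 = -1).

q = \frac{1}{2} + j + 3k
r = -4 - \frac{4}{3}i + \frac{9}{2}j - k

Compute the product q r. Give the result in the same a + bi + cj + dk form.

In blades: q = \frac{1}{2} + e_{2} + 3 e_{12}, r = -4 - \frac{4}{3} e_{1} + \frac{9}{2} e_{2} - e_{12}.
Distribute q over r term by term (generator squares from the signature, products reordered to ascending indices): (\frac{1}{2})*r = -2 - \frac{2}{3} e_{1} + \frac{9}{4} e_{2} - \frac{1}{2} e_{12}; (e_{2})*r = -\frac{9}{2} - e_{1} - 4 e_{2} + \frac{4}{3} e_{12}; (3 e_{12})*r = 3 - \frac{27}{2} e_{1} - 4 e_{2} - 12 e_{12}.
Sum: -\frac{7}{2} - \frac{91}{6} e_{1} - \frac{23}{4} e_{2} - \frac{67}{6} e_{12}; translating back through the correspondence:
Answer: -\frac{7}{2} - \frac{91}{6}i - \frac{23}{4}j - \frac{67}{6}k


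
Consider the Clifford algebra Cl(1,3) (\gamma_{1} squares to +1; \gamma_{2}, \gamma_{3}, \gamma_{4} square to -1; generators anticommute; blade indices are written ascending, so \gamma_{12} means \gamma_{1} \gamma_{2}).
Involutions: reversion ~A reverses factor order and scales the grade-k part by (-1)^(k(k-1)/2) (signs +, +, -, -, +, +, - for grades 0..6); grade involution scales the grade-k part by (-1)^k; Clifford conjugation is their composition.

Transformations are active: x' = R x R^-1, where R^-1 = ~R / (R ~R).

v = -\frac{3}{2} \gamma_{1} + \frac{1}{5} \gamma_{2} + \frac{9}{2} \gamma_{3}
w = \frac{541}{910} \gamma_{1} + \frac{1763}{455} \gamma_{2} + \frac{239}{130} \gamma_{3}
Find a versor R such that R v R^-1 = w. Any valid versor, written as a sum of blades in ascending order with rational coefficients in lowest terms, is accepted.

Why this works: both vectors square to -\frac{451}{25}, so q(v) = q(w) and R = v + w = -\frac{412}{455} \gamma_{1} + \frac{1854}{455} \gamma_{2} + \frac{412}{65} \gamma_{3} carries v to w — its own direction survives, the complement (v - w)/2 flips.
Answer: -\frac{412}{455} \gamma_{1} + \frac{1854}{455} \gamma_{2} + \frac{412}{65} \gamma_{3}


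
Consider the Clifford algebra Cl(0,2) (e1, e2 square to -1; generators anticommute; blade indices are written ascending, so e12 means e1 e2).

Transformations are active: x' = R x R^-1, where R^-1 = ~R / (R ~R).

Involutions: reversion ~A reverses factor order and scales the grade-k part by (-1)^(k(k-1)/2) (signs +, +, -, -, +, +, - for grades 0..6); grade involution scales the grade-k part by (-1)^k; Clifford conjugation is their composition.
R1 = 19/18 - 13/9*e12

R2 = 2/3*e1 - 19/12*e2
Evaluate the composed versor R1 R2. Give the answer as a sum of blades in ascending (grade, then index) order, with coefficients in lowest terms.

Distribute over the terms of R1 (each basis-blade product reordered to ascending indices, repeated generators contracted through their squares):
(19/18) R2 = 19/27*e1 - 361/216*e2
(-13/9*e12) R2 = -247/108*e1 - 26/27*e2
Summing the partial products and collecting blades:
Answer: -19/12*e1 - 569/216*e2


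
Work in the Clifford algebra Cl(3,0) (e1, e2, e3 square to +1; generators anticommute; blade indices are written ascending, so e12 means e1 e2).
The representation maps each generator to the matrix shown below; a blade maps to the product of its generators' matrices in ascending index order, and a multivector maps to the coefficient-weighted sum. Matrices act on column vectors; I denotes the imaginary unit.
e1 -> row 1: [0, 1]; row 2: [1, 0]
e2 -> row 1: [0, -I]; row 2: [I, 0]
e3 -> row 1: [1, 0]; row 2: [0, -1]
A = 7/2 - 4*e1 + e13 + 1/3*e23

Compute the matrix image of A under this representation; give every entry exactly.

Bivector images (products of the table entries): rho(e13) = rho(e1)rho(e3) = row 1: [0, -1]; row 2: [1, 0]; rho(e23) = rho(e2)rho(e3) = row 1: [0, I]; row 2: [I, 0].
M = (7/2)*1 + (-4)*rho(e1) + (1)*rho(e13) + (1/3)*rho(e23), summed entrywise (1 is the identity matrix):
Answer: row 1: [7/2, -5 + I/3]; row 2: [-3 + I/3, 7/2]


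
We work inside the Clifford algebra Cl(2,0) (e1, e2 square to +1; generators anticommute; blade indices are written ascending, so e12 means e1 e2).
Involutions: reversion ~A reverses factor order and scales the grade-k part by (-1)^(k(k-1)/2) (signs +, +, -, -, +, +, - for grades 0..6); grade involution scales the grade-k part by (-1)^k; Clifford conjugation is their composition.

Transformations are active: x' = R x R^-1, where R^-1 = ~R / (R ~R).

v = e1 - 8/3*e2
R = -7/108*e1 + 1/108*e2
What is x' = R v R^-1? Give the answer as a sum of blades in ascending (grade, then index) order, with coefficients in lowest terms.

~R = -7/108*e1 + 1/108*e2, and R ~R = 25/5832, so R^-1 = ~R / (25/5832).
R v = -29/324 + 53/324*e12
Answer: 128/75*e1 + 57/25*e2


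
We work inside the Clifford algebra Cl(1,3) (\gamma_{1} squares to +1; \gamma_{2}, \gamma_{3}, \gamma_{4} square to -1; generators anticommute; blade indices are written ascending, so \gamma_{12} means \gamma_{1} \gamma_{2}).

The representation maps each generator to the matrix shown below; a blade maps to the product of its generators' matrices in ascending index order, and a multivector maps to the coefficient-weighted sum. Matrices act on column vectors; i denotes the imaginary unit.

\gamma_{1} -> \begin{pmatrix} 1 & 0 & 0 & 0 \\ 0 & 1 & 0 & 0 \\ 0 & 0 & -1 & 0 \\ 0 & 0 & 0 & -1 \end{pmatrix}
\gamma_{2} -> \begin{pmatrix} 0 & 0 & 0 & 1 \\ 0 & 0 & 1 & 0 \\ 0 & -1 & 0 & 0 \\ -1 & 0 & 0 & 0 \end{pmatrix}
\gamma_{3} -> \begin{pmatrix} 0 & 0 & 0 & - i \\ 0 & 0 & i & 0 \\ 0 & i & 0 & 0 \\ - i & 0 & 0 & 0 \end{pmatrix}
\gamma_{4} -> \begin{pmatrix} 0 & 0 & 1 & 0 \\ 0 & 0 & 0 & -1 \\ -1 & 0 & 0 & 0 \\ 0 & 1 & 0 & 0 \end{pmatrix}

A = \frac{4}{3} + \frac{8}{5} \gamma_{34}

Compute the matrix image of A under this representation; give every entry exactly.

Bivector images (products of the table entries): rho(\gamma_{34}) = rho(\gamma_{3})rho(\gamma_{4}) = \begin{pmatrix} 0 & - i & 0 & 0 \\ - i & 0 & 0 & 0 \\ 0 & 0 & 0 & - i \\ 0 & 0 & - i & 0 \end{pmatrix}.
M = (\frac{4}{3})*1 + (\frac{8}{5})*rho(\gamma_{34}), summed entrywise (1 is the identity matrix):
Answer: \begin{pmatrix} \frac{4}{3} & - \frac{8 i}{5} & 0 & 0 \\ - \frac{8 i}{5} & \frac{4}{3} & 0 & 0 \\ 0 & 0 & \frac{4}{3} & - \frac{8 i}{5} \\ 0 & 0 & - \frac{8 i}{5} & \frac{4}{3} \end{pmatrix}


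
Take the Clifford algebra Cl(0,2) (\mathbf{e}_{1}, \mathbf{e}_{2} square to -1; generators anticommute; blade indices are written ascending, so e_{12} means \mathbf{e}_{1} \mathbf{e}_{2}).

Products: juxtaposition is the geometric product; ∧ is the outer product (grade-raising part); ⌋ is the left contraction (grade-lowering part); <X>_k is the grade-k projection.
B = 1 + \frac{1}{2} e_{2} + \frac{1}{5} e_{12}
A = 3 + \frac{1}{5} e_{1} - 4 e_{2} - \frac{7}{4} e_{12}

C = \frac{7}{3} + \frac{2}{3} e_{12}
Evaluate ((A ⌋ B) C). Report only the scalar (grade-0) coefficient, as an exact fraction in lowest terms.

step 1: \frac{107}{20} - \frac{4}{5} e_{1} + \frac{73}{50} e_{2} + \frac{3}{5} e_{12}
step 2: \frac{145}{12} - \frac{67}{75} e_{1} + \frac{197}{50} e_{2} + \frac{149}{30} e_{12}
Answer: \frac{145}{12}


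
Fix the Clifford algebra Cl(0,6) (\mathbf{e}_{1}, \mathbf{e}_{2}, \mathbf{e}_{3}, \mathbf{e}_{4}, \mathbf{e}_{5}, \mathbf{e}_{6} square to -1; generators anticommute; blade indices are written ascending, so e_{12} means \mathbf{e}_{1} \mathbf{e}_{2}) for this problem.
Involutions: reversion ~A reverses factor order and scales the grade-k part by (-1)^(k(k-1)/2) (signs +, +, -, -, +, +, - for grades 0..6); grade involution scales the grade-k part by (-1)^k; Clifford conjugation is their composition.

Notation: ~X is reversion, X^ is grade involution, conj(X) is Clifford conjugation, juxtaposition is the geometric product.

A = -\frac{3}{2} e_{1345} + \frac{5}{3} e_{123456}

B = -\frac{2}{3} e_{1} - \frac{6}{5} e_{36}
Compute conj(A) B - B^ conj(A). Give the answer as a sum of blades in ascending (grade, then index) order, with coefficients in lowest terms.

first term: e_{345} - 2 e_{1245} - \frac{9}{5} e_{1456} + \frac{10}{9} e_{23456}
second term: e_{345} - 2 e_{1245} + \frac{9}{5} e_{1456} + \frac{10}{9} e_{23456}
Answer: -\frac{18}{5} e_{1456}


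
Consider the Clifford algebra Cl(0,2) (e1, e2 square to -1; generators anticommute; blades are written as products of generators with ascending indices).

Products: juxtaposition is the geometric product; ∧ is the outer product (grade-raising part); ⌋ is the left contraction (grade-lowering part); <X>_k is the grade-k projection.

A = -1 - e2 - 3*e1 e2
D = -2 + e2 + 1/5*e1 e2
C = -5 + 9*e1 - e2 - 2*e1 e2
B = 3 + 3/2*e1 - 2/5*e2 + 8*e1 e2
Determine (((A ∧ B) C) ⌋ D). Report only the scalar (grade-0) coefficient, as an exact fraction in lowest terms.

step 1: -3 - 3/2*e1 - 13/5*e2 - 31/2*e1 e2
step 2: -51/10 - 149/5*e1 - 253/2*e2 + 542/5*e1 e2
step 3: 5751/50 - 253/10*e1 + 43/50*e2 - 51/50*e1 e2
Answer: 5751/50


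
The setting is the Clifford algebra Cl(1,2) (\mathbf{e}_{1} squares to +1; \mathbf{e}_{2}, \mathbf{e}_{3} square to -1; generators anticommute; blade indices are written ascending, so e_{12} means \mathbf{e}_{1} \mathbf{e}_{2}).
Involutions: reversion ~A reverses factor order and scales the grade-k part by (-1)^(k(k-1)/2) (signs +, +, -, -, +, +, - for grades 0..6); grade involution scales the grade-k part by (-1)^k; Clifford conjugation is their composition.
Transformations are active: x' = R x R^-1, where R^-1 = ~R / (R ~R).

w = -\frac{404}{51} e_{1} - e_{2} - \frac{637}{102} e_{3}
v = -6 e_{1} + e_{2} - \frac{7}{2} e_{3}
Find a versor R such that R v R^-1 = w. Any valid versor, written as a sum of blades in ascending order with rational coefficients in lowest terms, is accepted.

Reasoning: v^2 = w^2 = \frac{91}{4} since conjugation preserves the quadratic form; R = v + w = -\frac{710}{51} e_{1} - \frac{497}{51} e_{3} is then valid when invertible, keeping its own part and reversing (v - w)/2.
Answer: -\frac{710}{51} e_{1} - \frac{497}{51} e_{3}


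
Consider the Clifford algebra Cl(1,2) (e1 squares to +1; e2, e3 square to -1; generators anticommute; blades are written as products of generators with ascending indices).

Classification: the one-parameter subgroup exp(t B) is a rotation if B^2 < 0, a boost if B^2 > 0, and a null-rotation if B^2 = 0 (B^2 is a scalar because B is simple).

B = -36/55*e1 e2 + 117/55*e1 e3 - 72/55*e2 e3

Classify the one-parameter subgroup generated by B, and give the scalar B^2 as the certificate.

B^2 term by term: the squares give (-36/55)^2*(e1 e2)^2 + (117/55)^2*(e1 e3)^2 + (-72/55)^2*(e2 e3)^2 = 1296/3025*(+1) + 13689/3025*(+1) + 5184/3025*(-1) = 81/25 (each basis 2-blade squares to minus the product of its generators' squares); cross terms between blades sharing an index anticommute and cancel. So B^2 = 81/25.
Answer: boost, certificate B^2 = 81/25. Certificate logic: 81/25 is a conjugation-invariant scalar, so its sign fixes rotation versus boost versus null-rotation outright.


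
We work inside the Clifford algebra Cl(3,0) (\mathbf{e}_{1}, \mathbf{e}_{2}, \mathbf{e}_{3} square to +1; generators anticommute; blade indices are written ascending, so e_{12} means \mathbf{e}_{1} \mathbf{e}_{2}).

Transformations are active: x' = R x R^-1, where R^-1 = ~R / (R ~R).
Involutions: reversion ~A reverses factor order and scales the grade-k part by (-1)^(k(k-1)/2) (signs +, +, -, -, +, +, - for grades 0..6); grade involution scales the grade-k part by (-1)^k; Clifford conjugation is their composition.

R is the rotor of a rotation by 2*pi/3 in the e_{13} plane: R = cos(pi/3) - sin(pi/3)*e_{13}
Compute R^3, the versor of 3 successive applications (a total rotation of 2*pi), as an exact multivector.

The rotor phase is half the rotation angle and phases add under composition, so 3 steps in the e_{13} plane accumulate phase 3*(pi/3) = \pi: R^3 = cos(\pi) - sin(\pi)*e_{13}.
cos(\pi) = -1 and sin(\pi) = 0, so R^3 = -1. The total rotation 2*pi is 1 full turn, so every vector returns to itself, yet the rotor is -1, on the OTHER sheet of the double cover (an odd number of 2*pi turns).
Answer: -1


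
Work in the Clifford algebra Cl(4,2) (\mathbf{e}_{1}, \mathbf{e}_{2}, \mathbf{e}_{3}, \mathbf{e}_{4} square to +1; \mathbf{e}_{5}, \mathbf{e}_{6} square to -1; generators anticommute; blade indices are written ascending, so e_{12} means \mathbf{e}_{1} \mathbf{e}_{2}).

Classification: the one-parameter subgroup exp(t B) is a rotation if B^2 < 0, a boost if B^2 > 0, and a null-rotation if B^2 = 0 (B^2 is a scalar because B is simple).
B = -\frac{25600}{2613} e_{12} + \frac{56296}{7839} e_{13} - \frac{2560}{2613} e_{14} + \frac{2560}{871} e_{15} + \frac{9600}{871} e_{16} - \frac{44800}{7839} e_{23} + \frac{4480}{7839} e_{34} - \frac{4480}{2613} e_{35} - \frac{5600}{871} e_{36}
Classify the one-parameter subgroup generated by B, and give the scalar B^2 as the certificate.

B^2 term by term: the squares give (-\frac{25600}{2613})^2*(e_{12})^2 + (\frac{56296}{7839})^2*(e_{13})^2 + (-\frac{2560}{2613})^2*(e_{14})^2 + (\frac{2560}{871})^2*(e_{15})^2 + (\frac{9600}{871})^2*(e_{16})^2 + (-\frac{44800}{7839})^2*(e_{23})^2 + (\frac{4480}{7839})^2*(e_{34})^2 + (-\frac{4480}{2613})^2*(e_{35})^2 + (-\frac{5600}{871})^2*(e_{36})^2 = \frac{655360000}{6827769}*(-1) + \frac{3169239616}{61449921}*(-1) + \frac{6553600}{6827769}*(-1) + \frac{6553600}{758641}*(+1) + \frac{92160000}{758641}*(+1) + \frac{2007040000}{61449921}*(-1) + \frac{20070400}{61449921}*(-1) + \frac{20070400}{6827769}*(+1) + \frac{31360000}{758641}*(+1) = -\frac{64}{9} (each basis 2-blade squares to minus the product of its generators' squares); cross terms between blades sharing an index anticommute and cancel; the commuting (index-disjoint) pairs give grade-4 terms 2*c*c'*(blade product), which cancel blade by blade — e_{1234}: -\frac{229376000}{20483307} + \frac{229376000}{20483307} = 0; e_{1235}: \frac{229376000}{6827769} - \frac{229376000}{6827769} = 0; e_{1236}: \frac{286720000}{2275923} - \frac{286720000}{2275923} = 0; e_{1345}: -\frac{22937600}{6827769} + \frac{22937600}{6827769} = 0; e_{1346}: -\frac{28672000}{2275923} + \frac{28672000}{2275923} = 0; e_{1356}: \frac{28672000}{758641} - \frac{28672000}{758641} = 0 — confirming B is simple. So B^2 = -\frac{64}{9}.
Answer: rotation, certificate B^2 = -\frac{64}{9}. Check the certificate: B^2 = -\frac{64}{9}, and that sign is decisive whatever form B takes.


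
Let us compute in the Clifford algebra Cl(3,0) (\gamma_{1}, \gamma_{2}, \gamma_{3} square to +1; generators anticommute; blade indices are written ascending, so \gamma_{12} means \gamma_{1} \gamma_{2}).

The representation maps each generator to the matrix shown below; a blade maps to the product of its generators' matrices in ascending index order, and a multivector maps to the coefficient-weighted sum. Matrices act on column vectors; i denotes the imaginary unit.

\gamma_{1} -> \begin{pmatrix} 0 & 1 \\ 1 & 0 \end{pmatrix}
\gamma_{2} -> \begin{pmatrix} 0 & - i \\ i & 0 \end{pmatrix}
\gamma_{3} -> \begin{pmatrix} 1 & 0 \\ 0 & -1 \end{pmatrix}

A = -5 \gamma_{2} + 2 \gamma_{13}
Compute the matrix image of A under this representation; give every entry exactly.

Bivector images (products of the table entries): rho(\gamma_{13}) = rho(\gamma_{1})rho(\gamma_{3}) = \begin{pmatrix} 0 & -1 \\ 1 & 0 \end{pmatrix}.
M = (-5)*rho(\gamma_{2}) + (2)*rho(\gamma_{13}), summed entrywise:
Answer: \begin{pmatrix} 0 & -2 + 5 i \\ 2 - 5 i & 0 \end{pmatrix}


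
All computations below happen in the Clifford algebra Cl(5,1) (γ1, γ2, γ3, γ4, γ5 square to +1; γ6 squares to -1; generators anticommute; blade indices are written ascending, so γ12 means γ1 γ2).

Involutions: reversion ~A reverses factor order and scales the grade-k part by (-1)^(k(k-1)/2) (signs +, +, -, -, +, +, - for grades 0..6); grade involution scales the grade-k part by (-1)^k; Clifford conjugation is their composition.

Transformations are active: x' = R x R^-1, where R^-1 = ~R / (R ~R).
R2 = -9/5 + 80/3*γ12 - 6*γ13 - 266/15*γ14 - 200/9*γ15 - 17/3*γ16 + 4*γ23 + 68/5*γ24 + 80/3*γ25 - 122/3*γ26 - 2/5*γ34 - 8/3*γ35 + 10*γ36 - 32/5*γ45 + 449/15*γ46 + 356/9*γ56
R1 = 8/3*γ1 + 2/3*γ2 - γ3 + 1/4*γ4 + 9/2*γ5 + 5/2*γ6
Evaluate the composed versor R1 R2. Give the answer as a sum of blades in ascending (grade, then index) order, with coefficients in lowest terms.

Distribute over the terms of R1 (each basis-blade product reordered to ascending indices, repeated generators contracted through their squares):
(8/3*γ1) R2 = -24/5*γ1 + 640/9*γ2 - 16*γ3 - 2128/45*γ4 - 1600/27*γ5 - 136/9*γ6 + 32/3*γ123 + 544/15*γ124 + 640/9*γ125 - 976/9*γ126 - 16/15*γ134 - 64/9*γ135 + 80/3*γ136 - 256/15*γ145 + 3592/45*γ146 + 2848/27*γ156
(2/3*γ2) R2 = -160/9*γ1 - 6/5*γ2 + 8/3*γ3 + 136/15*γ4 + 160/9*γ5 - 244/9*γ6 + 4*γ123 + 532/45*γ124 + 400/27*γ125 + 34/9*γ126 - 4/15*γ234 - 16/9*γ235 + 20/3*γ236 - 64/15*γ245 + 898/45*γ246 + 712/27*γ256
(-γ3) R2 = -6*γ1 + 4*γ2 + 9/5*γ3 + 2/5*γ4 + 8/3*γ5 - 10*γ6 - 80/3*γ123 - 266/15*γ134 - 200/9*γ135 - 17/3*γ136 + 68/5*γ234 + 80/3*γ235 - 122/3*γ236 + 32/5*γ345 - 449/15*γ346 - 356/9*γ356
(1/4*γ4) R2 = 133/30*γ1 - 17/5*γ2 + 1/10*γ3 - 9/20*γ4 - 8/5*γ5 + 449/60*γ6 + 20/3*γ124 - 3/2*γ134 + 50/9*γ145 + 17/12*γ146 + γ234 - 20/3*γ245 + 61/6*γ246 + 2/3*γ345 - 5/2*γ346 + 89/9*γ456
(9/2*γ5) R2 = 100*γ1 - 120*γ2 + 12*γ3 + 144/5*γ4 - 81/10*γ5 + 178*γ6 + 120*γ125 - 27*γ135 - 399/5*γ145 + 51/2*γ156 + 18*γ235 + 306/5*γ245 + 183*γ256 - 9/5*γ345 - 45*γ356 - 1347/10*γ456
(5/2*γ6) R2 = -85/6*γ1 - 305/3*γ2 + 25*γ3 + 449/6*γ4 + 890/9*γ5 - 9/2*γ6 + 200/3*γ126 - 15*γ136 - 133/3*γ146 - 500/9*γ156 + 10*γ236 + 34*γ246 + 200/3*γ256 - γ346 - 20/3*γ356 - 16*γ456
Summing the partial products and collecting blades:
Answer: 2776/45*γ1 - 6802/45*γ2 + 767/30*γ3 + 2353/36*γ4 + 13601/270*γ5 + 23177/180*γ6 - 12*γ123 + 2464/45*γ124 + 5560/27*γ125 - 38*γ126 - 203/10*γ134 - 169/3*γ135 + 6*γ136 - 4109/45*γ145 + 6643/180*γ146 + 4073/54*γ156 + 43/3*γ234 + 386/9*γ235 - 24*γ236 + 754/15*γ245 + 5771/90*γ246 + 7453/27*γ256 + 79/15*γ345 - 1003/30*γ346 - 821/9*γ356 - 12673/90*γ456


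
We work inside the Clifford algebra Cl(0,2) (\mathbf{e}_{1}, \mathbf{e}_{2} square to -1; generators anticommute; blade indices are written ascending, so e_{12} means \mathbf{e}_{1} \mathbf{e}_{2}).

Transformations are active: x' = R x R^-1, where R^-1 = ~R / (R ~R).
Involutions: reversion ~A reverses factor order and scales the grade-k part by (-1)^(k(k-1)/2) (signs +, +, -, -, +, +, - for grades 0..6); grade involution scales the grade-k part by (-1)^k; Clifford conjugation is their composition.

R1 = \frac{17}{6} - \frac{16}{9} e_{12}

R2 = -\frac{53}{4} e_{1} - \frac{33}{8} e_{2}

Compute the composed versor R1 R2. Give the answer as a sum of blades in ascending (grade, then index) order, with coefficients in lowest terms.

Distribute over the terms of R1 (each basis-blade product reordered to ascending indices, repeated generators contracted through their squares):
(\frac{17}{6}) R2 = -\frac{901}{24} e_{1} - \frac{187}{16} e_{2}
(-\frac{16}{9} e_{12}) R2 = -\frac{22}{3} e_{1} + \frac{212}{9} e_{2}
Summing the partial products and collecting blades:
Answer: -\frac{359}{8} e_{1} + \frac{1709}{144} e_{2}


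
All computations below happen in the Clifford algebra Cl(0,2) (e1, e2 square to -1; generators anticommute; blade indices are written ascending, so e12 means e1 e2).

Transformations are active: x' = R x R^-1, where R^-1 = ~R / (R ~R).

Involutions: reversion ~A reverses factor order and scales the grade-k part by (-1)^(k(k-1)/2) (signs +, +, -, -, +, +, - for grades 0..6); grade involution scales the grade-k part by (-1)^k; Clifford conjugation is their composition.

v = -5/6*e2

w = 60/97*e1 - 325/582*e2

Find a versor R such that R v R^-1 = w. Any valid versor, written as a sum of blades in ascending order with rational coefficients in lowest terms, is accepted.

Take R = v + w = 60/97*e1 - 135/97*e2. Because q(v) = q(w) = -25/36, conjugation by R sends v exactly to w.
Answer: 60/97*e1 - 135/97*e2


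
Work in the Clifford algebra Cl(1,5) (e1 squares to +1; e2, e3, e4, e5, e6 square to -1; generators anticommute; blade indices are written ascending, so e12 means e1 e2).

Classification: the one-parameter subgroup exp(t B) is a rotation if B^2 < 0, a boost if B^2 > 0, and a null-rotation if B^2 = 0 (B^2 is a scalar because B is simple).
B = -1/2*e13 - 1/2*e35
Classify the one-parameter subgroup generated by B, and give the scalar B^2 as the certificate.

B^2 term by term: the squares give (-1/2)^2*(e13)^2 + (-1/2)^2*(e35)^2 = 1/4*(+1) + 1/4*(-1) = 0 (each basis 2-blade squares to minus the product of its generators' squares); cross terms between blades sharing an index anticommute and cancel. So B^2 = 0.
Answer: null-rotation, certificate B^2 = 0. Note: conjugating B changes its blade decomposition but never the scalar B^2 = 0, whose sign settles the classification.


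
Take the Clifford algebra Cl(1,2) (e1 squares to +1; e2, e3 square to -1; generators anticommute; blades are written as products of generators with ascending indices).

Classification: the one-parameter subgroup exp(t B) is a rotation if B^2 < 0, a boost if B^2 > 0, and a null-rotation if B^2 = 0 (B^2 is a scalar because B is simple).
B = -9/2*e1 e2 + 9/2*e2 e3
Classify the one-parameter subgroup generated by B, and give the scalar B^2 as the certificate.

B^2 term by term: the squares give (-9/2)^2*(e1 e2)^2 + (9/2)^2*(e2 e3)^2 = 81/4*(+1) + 81/4*(-1) = 0 (each basis 2-blade squares to minus the product of its generators' squares); cross terms between blades sharing an index anticommute and cancel. So B^2 = 0.
Answer: null-rotation, certificate B^2 = 0. One invariant decides it: the square 0 survives every conjugation, and its sign is exactly the classification.


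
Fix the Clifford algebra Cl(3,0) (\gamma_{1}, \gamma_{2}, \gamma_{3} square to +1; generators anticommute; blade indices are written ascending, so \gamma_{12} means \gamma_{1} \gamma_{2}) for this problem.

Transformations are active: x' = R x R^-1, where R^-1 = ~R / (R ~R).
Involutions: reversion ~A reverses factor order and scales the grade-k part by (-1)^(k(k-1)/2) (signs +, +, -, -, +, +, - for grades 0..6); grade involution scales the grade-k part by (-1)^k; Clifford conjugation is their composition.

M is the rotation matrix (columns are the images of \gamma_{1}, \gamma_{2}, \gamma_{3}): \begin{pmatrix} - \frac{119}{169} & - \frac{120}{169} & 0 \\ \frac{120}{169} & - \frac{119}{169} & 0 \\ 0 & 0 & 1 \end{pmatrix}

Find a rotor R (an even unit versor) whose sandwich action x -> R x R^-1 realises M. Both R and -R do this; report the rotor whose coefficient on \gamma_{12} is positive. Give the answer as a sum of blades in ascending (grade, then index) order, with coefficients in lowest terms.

Method: write R = a + b12*\gamma_{12} + b13*\gamma_{13} + b23*\gamma_{23} with a^2 + b12^2 + b13^2 + b23^2 = 1 (so R^-1 = ~R). Expanding the columns R e_j ~R gives tr M = 4a^2 - 1 and, from the antisymmetric part, M21 - M12 = -4a*b12, M13 - M31 = 4a*b13, M32 - M23 = -4a*b23.
Here tr M = -\frac{69}{169}, so a^2 = (1 + tr M)/4 = \frac{25}{169} and a = ±\frac{5}{13}. Taking a = \frac{5}{13}: M21 - M12 = \frac{240}{169}, M13 - M31 = 0, M32 - M23 = 0, giving b12 = -\frac{12}{13}, b13 = 0, b23 = 0, i.e. R = \frac{5}{13} - \frac{12}{13} \gamma_{12}.
Its \gamma_{12} coefficient is negative, so report the other preimage -R.
Answer: -\frac{5}{13} + \frac{12}{13} \gamma_{12}. Why the constraint matters: R and -R act identically through the sandwich — M has trace -\frac{69}{169} either way — so only the sign condition on \gamma_{12} picks one of the two preimages.


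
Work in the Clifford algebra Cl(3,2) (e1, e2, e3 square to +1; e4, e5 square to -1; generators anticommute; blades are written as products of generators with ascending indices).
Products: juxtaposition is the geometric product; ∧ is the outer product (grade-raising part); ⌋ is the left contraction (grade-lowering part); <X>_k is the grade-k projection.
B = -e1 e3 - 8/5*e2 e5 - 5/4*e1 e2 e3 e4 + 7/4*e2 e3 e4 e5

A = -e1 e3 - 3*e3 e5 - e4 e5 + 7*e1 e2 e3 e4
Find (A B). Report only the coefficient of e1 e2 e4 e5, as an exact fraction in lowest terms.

step 1: 31/4 + 37/4*e1 e5 - 61/20*e2 e3 - 21/10*e2 e4 - 7/20*e1 e2 e3 e5 + 11/2*e1 e2 e4 e5 - 51/5*e1 e3 e4 e5
Answer: 11/2


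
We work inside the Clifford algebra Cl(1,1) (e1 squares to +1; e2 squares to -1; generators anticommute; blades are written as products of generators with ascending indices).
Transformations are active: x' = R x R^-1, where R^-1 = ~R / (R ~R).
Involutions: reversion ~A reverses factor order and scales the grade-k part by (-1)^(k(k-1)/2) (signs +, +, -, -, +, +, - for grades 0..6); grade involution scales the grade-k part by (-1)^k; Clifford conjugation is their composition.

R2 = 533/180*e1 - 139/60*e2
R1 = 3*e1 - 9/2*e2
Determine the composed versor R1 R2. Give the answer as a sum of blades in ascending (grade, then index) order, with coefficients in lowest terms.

Distribute over the terms of R1 (each basis-blade product reordered to ascending indices, repeated generators contracted through their squares):
(3*e1) R2 = 533/60 - 139/20*e1 e2
(-9/2*e2) R2 = -417/40 + 533/40*e1 e2
Summing the partial products and collecting blades:
Answer: -37/24 + 51/8*e1 e2


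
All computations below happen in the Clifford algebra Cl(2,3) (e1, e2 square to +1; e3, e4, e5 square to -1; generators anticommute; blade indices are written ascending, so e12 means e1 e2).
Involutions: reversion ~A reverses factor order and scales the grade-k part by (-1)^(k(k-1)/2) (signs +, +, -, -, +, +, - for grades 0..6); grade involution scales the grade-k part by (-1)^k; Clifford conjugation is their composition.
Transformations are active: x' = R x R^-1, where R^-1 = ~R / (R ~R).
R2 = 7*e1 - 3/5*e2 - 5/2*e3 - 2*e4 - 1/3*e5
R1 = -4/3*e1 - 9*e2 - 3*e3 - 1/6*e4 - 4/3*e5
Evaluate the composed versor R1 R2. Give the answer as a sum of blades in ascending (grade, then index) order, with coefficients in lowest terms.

Distribute over the terms of R1 (each basis-blade product reordered to ascending indices, repeated generators contracted through their squares):
(-4/3*e1) R2 = -28/3 + 4/5*e12 + 10/3*e13 + 8/3*e14 + 4/9*e15
(-9*e2) R2 = 27/5 + 63*e12 + 45/2*e23 + 18*e24 + 3*e25
(-3*e3) R2 = -15/2 + 21*e13 - 9/5*e23 + 6*e34 + e35
(-1/6*e4) R2 = -1/3 + 7/6*e14 - 1/10*e24 - 5/12*e34 + 1/18*e45
(-4/3*e5) R2 = -4/9 + 28/3*e15 - 4/5*e25 - 10/3*e35 - 8/3*e45
Summing the partial products and collecting blades:
Answer: -1099/90 + 319/5*e12 + 73/3*e13 + 23/6*e14 + 88/9*e15 + 207/10*e23 + 179/10*e24 + 11/5*e25 + 67/12*e34 - 7/3*e35 - 47/18*e45


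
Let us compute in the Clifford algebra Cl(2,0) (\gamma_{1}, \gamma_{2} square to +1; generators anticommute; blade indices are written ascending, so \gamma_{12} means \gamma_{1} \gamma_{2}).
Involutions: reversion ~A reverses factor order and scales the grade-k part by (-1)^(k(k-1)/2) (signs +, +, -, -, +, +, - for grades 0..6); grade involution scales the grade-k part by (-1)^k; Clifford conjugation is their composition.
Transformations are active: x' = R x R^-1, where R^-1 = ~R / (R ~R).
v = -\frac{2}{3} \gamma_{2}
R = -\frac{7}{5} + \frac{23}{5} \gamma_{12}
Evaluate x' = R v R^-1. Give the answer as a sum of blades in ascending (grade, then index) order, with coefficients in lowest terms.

~R = -\frac{7}{5} - \frac{23}{5} \gamma_{12}, and R ~R = \frac{578}{25}, so R^-1 = ~R / (\frac{578}{25}).
R v = -\frac{46}{15} \gamma_{1} + \frac{14}{15} \gamma_{2}
Answer: \frac{322}{867} \gamma_{1} + \frac{160}{289} \gamma_{2}


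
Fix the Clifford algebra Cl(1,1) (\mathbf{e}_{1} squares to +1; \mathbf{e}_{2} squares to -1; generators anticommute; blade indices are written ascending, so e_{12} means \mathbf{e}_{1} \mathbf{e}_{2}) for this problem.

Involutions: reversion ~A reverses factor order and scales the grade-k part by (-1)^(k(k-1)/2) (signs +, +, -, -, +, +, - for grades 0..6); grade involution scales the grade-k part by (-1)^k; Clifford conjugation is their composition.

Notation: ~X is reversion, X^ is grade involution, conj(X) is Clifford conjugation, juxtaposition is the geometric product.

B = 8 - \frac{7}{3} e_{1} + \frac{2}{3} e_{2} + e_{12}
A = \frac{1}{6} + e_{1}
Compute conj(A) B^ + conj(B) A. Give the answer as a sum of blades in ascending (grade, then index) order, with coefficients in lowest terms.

first term: -1 - \frac{137}{18} e_{1} - \frac{10}{9} e_{2} + \frac{5}{6} e_{12}
second term: \frac{11}{3} + \frac{151}{18} e_{1} + \frac{8}{9} e_{2} + \frac{1}{2} e_{12}
Answer: \frac{8}{3} + \frac{7}{9} e_{1} - \frac{2}{9} e_{2} + \frac{4}{3} e_{12}


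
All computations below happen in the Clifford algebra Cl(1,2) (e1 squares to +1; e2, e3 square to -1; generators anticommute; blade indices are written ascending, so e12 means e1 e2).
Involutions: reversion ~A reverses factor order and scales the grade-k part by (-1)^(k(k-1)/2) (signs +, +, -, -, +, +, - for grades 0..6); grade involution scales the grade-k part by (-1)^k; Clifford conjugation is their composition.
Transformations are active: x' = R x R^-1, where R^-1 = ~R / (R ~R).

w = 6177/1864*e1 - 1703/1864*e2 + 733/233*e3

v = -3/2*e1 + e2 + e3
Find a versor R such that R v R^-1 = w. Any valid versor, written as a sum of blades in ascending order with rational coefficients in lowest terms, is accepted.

The midline construction: v and w both square to 1/4, so reflecting in their sum 3381/1864*e1 + 161/1864*e2 + 966/233*e3 exchanges them.
Answer: 3381/1864*e1 + 161/1864*e2 + 966/233*e3


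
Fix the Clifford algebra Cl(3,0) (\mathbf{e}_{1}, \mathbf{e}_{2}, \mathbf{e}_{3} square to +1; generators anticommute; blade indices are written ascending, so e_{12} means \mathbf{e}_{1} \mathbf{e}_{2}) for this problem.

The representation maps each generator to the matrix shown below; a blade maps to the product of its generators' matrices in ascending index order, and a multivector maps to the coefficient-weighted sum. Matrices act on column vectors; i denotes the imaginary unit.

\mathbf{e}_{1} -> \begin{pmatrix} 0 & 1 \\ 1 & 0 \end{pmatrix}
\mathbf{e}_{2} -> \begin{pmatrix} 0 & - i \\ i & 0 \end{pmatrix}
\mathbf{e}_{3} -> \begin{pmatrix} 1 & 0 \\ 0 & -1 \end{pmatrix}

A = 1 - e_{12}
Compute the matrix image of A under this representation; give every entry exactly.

Bivector images (products of the table entries): rho(e_{12}) = rho(\mathbf{e}_{1})rho(\mathbf{e}_{2}) = \begin{pmatrix} i & 0 \\ 0 & - i \end{pmatrix}.
M = (1)*1 + (-1)*rho(e_{12}), summed entrywise (1 is the identity matrix):
Answer: \begin{pmatrix} 1 - i & 0 \\ 0 & 1 + i \end{pmatrix}


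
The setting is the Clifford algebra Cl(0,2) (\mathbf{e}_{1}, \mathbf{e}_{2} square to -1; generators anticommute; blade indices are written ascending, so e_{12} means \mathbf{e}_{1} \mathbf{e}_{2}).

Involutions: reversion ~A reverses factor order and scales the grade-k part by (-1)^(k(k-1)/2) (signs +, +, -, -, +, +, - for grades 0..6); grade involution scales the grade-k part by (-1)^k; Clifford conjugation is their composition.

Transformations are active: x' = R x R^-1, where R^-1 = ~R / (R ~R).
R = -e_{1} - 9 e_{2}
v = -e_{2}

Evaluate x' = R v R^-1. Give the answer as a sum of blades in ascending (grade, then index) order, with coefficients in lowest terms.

~R = -e_{1} - 9 e_{2}, and R ~R = -82, so R^-1 = ~R / (-82).
R v = -9 + e_{12}
Answer: -\frac{9}{41} e_{1} - \frac{40}{41} e_{2}


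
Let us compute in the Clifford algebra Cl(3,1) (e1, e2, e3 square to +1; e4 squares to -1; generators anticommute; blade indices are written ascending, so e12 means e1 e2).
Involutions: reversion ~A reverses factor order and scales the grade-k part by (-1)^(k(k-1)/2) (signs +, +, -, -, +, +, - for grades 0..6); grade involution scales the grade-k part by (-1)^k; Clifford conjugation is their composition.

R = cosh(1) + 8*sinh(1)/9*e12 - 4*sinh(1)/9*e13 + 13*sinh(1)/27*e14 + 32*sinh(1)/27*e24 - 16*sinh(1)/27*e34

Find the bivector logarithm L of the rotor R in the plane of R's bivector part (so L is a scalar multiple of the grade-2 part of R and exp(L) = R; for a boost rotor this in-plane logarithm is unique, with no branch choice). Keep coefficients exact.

The scalar part of R is cosh(1), so cosh pins the rapidity up to sign — the sign comes from the bivector part; dividing that part by sinh of the rapidity yields the plane, and the in-plane L = rapidity * plane is unique because the two sign choices cancel.
Concretely: cosh(rapidity) = cosh(1) gives rapidity = ±1, and since rapidity/sinh(rapidity) is even the sign is immaterial: L = (rapidity/sinh(rapidity)) * <R>_2 = (1/sinh(1)) * <R>_2.
Answer: 8/9*e12 - 4/9*e13 + 13/27*e14 + 32/27*e24 - 16/27*e34


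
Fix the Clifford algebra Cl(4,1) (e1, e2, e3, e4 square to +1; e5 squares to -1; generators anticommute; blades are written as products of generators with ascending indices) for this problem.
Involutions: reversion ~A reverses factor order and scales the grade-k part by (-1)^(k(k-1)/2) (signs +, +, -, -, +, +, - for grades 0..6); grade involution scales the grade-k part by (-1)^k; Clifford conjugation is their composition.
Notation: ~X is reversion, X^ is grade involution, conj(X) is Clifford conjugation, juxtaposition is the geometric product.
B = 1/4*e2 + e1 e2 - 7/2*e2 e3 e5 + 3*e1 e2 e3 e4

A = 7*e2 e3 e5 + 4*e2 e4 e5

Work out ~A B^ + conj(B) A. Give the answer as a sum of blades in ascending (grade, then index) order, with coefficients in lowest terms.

first term: -49/2 + 14*e3 e4 + 7/4*e3 e5 + e4 e5 - 5*e1 e3 e5 + 25*e1 e4 e5
second term: -49/2 - 14*e3 e4 - 7/4*e3 e5 - e4 e5 + 5*e1 e3 e5 - 25*e1 e4 e5
Answer: -49


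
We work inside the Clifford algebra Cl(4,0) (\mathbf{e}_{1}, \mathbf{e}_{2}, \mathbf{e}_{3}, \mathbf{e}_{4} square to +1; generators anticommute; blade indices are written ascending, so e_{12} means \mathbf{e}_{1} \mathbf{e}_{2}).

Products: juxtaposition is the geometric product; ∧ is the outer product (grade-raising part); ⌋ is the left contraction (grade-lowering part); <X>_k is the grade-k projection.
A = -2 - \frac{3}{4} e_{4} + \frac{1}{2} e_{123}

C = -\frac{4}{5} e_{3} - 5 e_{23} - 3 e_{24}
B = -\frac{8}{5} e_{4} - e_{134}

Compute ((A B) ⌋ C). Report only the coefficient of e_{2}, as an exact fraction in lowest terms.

step 1: \frac{6}{5} + \frac{16}{5} e_{4} + \frac{3}{4} e_{13} - \frac{1}{2} e_{24} + 2 e_{134} - \frac{4}{5} e_{1234}
step 2: -\frac{3}{2} + \frac{48}{5} e_{2} - \frac{24}{25} e_{3} - 6 e_{23} - \frac{18}{5} e_{24}
Answer: \frac{48}{5}


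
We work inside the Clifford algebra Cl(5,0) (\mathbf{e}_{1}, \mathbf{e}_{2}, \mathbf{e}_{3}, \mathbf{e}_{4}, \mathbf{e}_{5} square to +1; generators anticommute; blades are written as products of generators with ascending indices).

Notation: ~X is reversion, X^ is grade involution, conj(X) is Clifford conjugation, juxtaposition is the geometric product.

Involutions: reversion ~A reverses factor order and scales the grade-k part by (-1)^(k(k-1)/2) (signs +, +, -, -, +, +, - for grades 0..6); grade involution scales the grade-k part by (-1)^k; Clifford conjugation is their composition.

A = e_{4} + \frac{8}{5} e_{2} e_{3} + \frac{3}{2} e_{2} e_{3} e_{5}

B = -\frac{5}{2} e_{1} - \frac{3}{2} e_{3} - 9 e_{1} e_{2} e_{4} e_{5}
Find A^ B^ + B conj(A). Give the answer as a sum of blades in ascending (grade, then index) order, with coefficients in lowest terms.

first term: \frac{12}{5} e_{2} + \frac{5}{2} e_{1} e_{4} + \frac{9}{4} e_{2} e_{5} + \frac{3}{2} e_{3} e_{4} + 4 e_{1} e_{2} e_{3} + 9 e_{1} e_{2} e_{5} + \frac{27}{2} e_{1} e_{3} e_{4} + \frac{15}{4} e_{1} e_{2} e_{3} e_{5} + \frac{72}{5} e_{1} e_{3} e_{4} e_{5}
second term: -\frac{12}{5} e_{2} + \frac{5}{2} e_{1} e_{4} + \frac{9}{4} e_{2} e_{5} + \frac{3}{2} e_{3} e_{4} + 4 e_{1} e_{2} e_{3} - 9 e_{1} e_{2} e_{5} - \frac{27}{2} e_{1} e_{3} e_{4} - \frac{15}{4} e_{1} e_{2} e_{3} e_{5} + \frac{72}{5} e_{1} e_{3} e_{4} e_{5}
Answer: 5 e_{1} e_{4} + \frac{9}{2} e_{2} e_{5} + 3 e_{3} e_{4} + 8 e_{1} e_{2} e_{3} + \frac{144}{5} e_{1} e_{3} e_{4} e_{5}
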